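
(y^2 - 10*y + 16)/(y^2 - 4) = (y - 8)/(y + 2)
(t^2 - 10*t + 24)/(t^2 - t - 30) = (t - 4)/(t + 5)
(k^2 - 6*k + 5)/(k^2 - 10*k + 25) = (k - 1)/(k - 5)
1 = 1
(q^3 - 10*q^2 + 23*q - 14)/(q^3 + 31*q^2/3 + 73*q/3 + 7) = 3*(q^3 - 10*q^2 + 23*q - 14)/(3*q^3 + 31*q^2 + 73*q + 21)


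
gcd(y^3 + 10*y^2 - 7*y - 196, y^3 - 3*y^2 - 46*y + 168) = y^2 + 3*y - 28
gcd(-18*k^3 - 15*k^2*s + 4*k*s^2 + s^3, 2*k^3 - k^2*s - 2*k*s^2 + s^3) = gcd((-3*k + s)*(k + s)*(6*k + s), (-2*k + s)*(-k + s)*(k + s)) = k + s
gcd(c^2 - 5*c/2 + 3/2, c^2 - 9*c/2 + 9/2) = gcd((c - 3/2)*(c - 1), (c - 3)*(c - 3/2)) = c - 3/2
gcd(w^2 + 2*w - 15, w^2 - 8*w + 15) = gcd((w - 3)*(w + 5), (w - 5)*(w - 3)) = w - 3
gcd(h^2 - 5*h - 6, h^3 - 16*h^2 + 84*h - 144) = h - 6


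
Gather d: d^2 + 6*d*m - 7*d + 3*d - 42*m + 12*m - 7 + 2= d^2 + d*(6*m - 4) - 30*m - 5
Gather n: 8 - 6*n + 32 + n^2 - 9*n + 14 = n^2 - 15*n + 54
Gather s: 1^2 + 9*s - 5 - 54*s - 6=-45*s - 10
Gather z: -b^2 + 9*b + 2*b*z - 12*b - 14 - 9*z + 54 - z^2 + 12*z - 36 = -b^2 - 3*b - z^2 + z*(2*b + 3) + 4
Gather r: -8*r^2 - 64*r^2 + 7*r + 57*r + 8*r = -72*r^2 + 72*r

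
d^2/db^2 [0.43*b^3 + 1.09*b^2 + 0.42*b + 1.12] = 2.58*b + 2.18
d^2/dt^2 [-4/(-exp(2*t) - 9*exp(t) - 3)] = 4*(2*(2*exp(t) + 9)^2*exp(t) - (4*exp(t) + 9)*(exp(2*t) + 9*exp(t) + 3))*exp(t)/(exp(2*t) + 9*exp(t) + 3)^3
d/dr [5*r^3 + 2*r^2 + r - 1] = 15*r^2 + 4*r + 1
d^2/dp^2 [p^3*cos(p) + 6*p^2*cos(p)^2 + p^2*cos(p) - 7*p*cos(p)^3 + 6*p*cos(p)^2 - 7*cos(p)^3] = -p^3*cos(p) - 6*p^2*sin(p) - p^2*cos(p) - 12*p^2*cos(2*p) - 4*p*sin(p) - 24*p*sin(2*p) + 45*p*cos(p)/4 - 12*p*cos(2*p) + 63*p*cos(3*p)/4 + 21*sin(p)/2 - 12*sin(2*p) + 21*sin(3*p)/2 + 29*cos(p)/4 + 6*cos(2*p) + 63*cos(3*p)/4 + 6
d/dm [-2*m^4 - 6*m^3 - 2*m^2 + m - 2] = -8*m^3 - 18*m^2 - 4*m + 1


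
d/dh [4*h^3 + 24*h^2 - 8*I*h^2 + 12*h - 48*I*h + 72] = 12*h^2 + 16*h*(3 - I) + 12 - 48*I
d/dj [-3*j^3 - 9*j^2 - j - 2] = -9*j^2 - 18*j - 1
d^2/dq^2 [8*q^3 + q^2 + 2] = 48*q + 2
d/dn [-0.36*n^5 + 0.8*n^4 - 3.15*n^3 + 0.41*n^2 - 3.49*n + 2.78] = -1.8*n^4 + 3.2*n^3 - 9.45*n^2 + 0.82*n - 3.49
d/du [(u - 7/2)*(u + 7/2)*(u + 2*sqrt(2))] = 3*u^2 + 4*sqrt(2)*u - 49/4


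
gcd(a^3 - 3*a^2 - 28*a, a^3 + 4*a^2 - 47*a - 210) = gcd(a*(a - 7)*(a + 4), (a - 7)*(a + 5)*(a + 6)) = a - 7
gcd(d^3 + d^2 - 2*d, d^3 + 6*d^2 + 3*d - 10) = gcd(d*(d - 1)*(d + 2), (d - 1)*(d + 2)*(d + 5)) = d^2 + d - 2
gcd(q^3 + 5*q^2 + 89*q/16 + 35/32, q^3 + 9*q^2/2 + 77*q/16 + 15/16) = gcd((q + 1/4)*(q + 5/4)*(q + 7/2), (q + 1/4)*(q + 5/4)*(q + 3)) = q^2 + 3*q/2 + 5/16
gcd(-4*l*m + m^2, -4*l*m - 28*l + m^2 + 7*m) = 4*l - m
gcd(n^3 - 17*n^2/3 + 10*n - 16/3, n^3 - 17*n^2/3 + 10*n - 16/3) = n^3 - 17*n^2/3 + 10*n - 16/3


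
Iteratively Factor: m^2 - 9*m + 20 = (m - 5)*(m - 4)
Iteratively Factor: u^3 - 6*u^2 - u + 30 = (u - 5)*(u^2 - u - 6) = (u - 5)*(u - 3)*(u + 2)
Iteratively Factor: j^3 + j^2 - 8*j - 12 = (j + 2)*(j^2 - j - 6) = (j - 3)*(j + 2)*(j + 2)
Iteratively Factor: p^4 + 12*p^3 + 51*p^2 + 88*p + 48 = (p + 1)*(p^3 + 11*p^2 + 40*p + 48) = (p + 1)*(p + 3)*(p^2 + 8*p + 16) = (p + 1)*(p + 3)*(p + 4)*(p + 4)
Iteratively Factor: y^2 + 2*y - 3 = (y + 3)*(y - 1)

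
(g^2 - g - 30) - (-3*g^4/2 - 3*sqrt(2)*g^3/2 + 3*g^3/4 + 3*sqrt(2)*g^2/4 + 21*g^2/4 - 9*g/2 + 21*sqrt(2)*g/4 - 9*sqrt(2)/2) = 3*g^4/2 - 3*g^3/4 + 3*sqrt(2)*g^3/2 - 17*g^2/4 - 3*sqrt(2)*g^2/4 - 21*sqrt(2)*g/4 + 7*g/2 - 30 + 9*sqrt(2)/2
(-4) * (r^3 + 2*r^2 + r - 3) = -4*r^3 - 8*r^2 - 4*r + 12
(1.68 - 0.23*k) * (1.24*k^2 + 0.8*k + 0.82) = -0.2852*k^3 + 1.8992*k^2 + 1.1554*k + 1.3776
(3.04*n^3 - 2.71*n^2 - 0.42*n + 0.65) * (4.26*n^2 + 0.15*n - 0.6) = 12.9504*n^5 - 11.0886*n^4 - 4.0197*n^3 + 4.332*n^2 + 0.3495*n - 0.39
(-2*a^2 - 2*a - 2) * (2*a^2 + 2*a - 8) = -4*a^4 - 8*a^3 + 8*a^2 + 12*a + 16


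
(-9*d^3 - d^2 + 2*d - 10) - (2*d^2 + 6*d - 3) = -9*d^3 - 3*d^2 - 4*d - 7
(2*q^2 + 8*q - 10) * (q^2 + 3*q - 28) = 2*q^4 + 14*q^3 - 42*q^2 - 254*q + 280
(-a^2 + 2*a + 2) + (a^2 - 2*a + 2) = 4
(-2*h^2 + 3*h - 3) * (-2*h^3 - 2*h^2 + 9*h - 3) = 4*h^5 - 2*h^4 - 18*h^3 + 39*h^2 - 36*h + 9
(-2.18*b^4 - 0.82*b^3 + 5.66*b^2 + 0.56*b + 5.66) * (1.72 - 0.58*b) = 1.2644*b^5 - 3.274*b^4 - 4.6932*b^3 + 9.4104*b^2 - 2.3196*b + 9.7352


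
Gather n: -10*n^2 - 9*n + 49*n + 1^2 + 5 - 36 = -10*n^2 + 40*n - 30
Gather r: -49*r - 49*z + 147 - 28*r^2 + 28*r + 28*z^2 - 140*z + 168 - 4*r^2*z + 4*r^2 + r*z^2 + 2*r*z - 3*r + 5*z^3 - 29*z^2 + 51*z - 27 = r^2*(-4*z - 24) + r*(z^2 + 2*z - 24) + 5*z^3 - z^2 - 138*z + 288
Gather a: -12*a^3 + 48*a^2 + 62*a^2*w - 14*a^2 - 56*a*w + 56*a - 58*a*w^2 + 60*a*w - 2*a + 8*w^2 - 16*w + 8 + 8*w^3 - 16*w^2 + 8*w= -12*a^3 + a^2*(62*w + 34) + a*(-58*w^2 + 4*w + 54) + 8*w^3 - 8*w^2 - 8*w + 8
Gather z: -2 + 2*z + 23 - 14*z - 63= -12*z - 42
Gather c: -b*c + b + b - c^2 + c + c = 2*b - c^2 + c*(2 - b)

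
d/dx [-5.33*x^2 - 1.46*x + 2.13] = -10.66*x - 1.46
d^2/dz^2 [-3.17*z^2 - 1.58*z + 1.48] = -6.34000000000000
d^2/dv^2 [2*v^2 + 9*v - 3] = 4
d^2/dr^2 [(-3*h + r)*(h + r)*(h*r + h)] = 2*h*(-2*h + 3*r + 1)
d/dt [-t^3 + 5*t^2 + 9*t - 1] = -3*t^2 + 10*t + 9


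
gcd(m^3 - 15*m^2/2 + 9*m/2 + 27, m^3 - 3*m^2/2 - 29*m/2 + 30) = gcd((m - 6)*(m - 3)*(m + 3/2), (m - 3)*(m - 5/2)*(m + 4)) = m - 3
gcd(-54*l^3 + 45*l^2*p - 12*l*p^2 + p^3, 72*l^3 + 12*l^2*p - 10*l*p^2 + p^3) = -6*l + p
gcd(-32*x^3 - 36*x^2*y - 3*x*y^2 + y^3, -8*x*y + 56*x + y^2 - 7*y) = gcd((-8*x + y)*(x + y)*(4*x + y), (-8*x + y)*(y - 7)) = 8*x - y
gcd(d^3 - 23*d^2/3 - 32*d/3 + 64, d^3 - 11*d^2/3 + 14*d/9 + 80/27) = d - 8/3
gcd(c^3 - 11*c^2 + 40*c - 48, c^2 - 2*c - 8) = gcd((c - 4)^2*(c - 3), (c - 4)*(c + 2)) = c - 4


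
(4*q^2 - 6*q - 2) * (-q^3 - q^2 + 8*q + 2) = -4*q^5 + 2*q^4 + 40*q^3 - 38*q^2 - 28*q - 4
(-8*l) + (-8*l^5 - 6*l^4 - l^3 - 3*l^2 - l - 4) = -8*l^5 - 6*l^4 - l^3 - 3*l^2 - 9*l - 4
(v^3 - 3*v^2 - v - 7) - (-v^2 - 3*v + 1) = v^3 - 2*v^2 + 2*v - 8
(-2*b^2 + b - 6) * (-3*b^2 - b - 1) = 6*b^4 - b^3 + 19*b^2 + 5*b + 6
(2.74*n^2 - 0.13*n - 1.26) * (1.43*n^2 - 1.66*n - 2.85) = 3.9182*n^4 - 4.7343*n^3 - 9.395*n^2 + 2.4621*n + 3.591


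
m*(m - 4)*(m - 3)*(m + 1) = m^4 - 6*m^3 + 5*m^2 + 12*m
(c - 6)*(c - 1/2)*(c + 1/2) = c^3 - 6*c^2 - c/4 + 3/2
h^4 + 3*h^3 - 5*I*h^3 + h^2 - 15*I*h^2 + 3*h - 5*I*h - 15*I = (h + 3)*(h - 5*I)*(-I*h + 1)*(I*h + 1)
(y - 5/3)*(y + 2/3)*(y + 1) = y^3 - 19*y/9 - 10/9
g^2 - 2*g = g*(g - 2)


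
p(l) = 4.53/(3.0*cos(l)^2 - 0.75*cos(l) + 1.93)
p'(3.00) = -0.14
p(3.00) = 0.81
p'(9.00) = -0.45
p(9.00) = 0.89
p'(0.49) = 0.75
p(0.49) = 1.26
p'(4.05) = 1.28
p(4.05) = 1.28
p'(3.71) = 0.64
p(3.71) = 0.97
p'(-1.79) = 1.82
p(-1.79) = 2.03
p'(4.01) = 1.19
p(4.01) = 1.24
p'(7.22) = 1.59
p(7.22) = 1.78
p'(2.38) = -0.97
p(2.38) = 1.12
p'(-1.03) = -1.66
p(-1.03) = 1.94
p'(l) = 4.53*(6.0*sin(l)*cos(l) - 0.75*sin(l))/(3.0*cos(l)^2 - 0.75*cos(l) + 1.93)^2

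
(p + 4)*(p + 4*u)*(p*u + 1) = p^3*u + 4*p^2*u^2 + 4*p^2*u + p^2 + 16*p*u^2 + 4*p*u + 4*p + 16*u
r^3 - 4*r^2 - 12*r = r*(r - 6)*(r + 2)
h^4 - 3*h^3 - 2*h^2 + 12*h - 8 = (h - 2)^2*(h - 1)*(h + 2)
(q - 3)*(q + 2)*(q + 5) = q^3 + 4*q^2 - 11*q - 30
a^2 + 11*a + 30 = (a + 5)*(a + 6)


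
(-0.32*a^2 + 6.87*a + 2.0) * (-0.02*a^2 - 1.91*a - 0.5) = 0.0064*a^4 + 0.4738*a^3 - 13.0017*a^2 - 7.255*a - 1.0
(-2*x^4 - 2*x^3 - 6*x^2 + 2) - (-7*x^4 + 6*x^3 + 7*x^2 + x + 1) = 5*x^4 - 8*x^3 - 13*x^2 - x + 1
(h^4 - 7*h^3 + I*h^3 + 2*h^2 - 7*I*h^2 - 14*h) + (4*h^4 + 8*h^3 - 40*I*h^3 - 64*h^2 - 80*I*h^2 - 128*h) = 5*h^4 + h^3 - 39*I*h^3 - 62*h^2 - 87*I*h^2 - 142*h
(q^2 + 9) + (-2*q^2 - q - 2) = -q^2 - q + 7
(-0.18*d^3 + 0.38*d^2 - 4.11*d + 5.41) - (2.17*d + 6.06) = -0.18*d^3 + 0.38*d^2 - 6.28*d - 0.649999999999999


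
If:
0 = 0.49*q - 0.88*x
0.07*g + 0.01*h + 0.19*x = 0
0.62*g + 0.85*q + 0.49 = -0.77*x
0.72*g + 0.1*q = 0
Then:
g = 0.06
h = 3.95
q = -0.41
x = -0.23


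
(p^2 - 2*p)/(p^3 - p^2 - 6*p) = (2 - p)/(-p^2 + p + 6)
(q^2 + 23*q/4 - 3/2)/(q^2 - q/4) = (q + 6)/q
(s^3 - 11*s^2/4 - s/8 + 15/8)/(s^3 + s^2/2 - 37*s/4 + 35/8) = (4*s^2 - s - 3)/(4*s^2 + 12*s - 7)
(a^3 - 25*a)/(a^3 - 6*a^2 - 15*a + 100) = a*(a + 5)/(a^2 - a - 20)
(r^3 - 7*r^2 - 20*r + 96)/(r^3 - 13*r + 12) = (r - 8)/(r - 1)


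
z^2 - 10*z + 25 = (z - 5)^2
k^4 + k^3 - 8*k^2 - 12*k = k*(k - 3)*(k + 2)^2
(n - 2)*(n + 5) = n^2 + 3*n - 10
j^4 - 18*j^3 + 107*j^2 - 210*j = j*(j - 7)*(j - 6)*(j - 5)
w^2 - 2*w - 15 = (w - 5)*(w + 3)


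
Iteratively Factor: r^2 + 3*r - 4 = (r - 1)*(r + 4)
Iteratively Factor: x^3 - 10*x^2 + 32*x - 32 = (x - 4)*(x^2 - 6*x + 8) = (x - 4)*(x - 2)*(x - 4)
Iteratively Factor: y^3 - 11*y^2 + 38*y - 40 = (y - 2)*(y^2 - 9*y + 20) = (y - 4)*(y - 2)*(y - 5)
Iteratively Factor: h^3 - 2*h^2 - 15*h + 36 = (h - 3)*(h^2 + h - 12) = (h - 3)*(h + 4)*(h - 3)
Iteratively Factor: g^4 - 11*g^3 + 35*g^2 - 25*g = (g - 5)*(g^3 - 6*g^2 + 5*g) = g*(g - 5)*(g^2 - 6*g + 5) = g*(g - 5)*(g - 1)*(g - 5)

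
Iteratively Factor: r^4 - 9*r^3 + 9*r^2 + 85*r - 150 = (r + 3)*(r^3 - 12*r^2 + 45*r - 50) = (r - 2)*(r + 3)*(r^2 - 10*r + 25) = (r - 5)*(r - 2)*(r + 3)*(r - 5)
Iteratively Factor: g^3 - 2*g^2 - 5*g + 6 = (g - 3)*(g^2 + g - 2) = (g - 3)*(g + 2)*(g - 1)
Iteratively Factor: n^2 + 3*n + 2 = (n + 2)*(n + 1)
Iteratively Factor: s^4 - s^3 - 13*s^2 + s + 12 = (s - 1)*(s^3 - 13*s - 12) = (s - 1)*(s + 1)*(s^2 - s - 12) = (s - 1)*(s + 1)*(s + 3)*(s - 4)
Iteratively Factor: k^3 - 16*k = (k - 4)*(k^2 + 4*k) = (k - 4)*(k + 4)*(k)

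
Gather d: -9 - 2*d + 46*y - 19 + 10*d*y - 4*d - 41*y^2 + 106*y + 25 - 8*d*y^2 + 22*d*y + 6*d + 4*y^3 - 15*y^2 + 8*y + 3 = d*(-8*y^2 + 32*y) + 4*y^3 - 56*y^2 + 160*y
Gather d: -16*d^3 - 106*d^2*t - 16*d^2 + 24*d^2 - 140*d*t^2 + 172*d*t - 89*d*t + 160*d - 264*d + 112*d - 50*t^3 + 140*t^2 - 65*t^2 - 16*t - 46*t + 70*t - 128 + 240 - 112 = -16*d^3 + d^2*(8 - 106*t) + d*(-140*t^2 + 83*t + 8) - 50*t^3 + 75*t^2 + 8*t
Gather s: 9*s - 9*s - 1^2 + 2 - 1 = 0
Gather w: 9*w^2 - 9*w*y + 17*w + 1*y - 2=9*w^2 + w*(17 - 9*y) + y - 2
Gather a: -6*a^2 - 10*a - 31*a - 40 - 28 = -6*a^2 - 41*a - 68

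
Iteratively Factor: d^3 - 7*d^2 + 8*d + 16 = (d - 4)*(d^2 - 3*d - 4) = (d - 4)^2*(d + 1)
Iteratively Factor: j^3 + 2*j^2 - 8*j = (j + 4)*(j^2 - 2*j) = j*(j + 4)*(j - 2)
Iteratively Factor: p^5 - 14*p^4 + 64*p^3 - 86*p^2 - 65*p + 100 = (p + 1)*(p^4 - 15*p^3 + 79*p^2 - 165*p + 100) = (p - 1)*(p + 1)*(p^3 - 14*p^2 + 65*p - 100) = (p - 5)*(p - 1)*(p + 1)*(p^2 - 9*p + 20) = (p - 5)*(p - 4)*(p - 1)*(p + 1)*(p - 5)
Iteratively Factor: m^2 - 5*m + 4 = (m - 1)*(m - 4)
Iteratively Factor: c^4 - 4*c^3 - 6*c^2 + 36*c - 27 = (c + 3)*(c^3 - 7*c^2 + 15*c - 9) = (c - 3)*(c + 3)*(c^2 - 4*c + 3) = (c - 3)^2*(c + 3)*(c - 1)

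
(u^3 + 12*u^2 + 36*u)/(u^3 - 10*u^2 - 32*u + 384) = u*(u + 6)/(u^2 - 16*u + 64)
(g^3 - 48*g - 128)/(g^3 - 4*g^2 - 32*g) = (g + 4)/g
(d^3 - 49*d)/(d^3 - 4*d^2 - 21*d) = (d + 7)/(d + 3)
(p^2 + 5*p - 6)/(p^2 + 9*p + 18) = (p - 1)/(p + 3)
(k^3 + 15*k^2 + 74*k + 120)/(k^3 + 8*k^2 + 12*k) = (k^2 + 9*k + 20)/(k*(k + 2))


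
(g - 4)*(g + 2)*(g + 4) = g^3 + 2*g^2 - 16*g - 32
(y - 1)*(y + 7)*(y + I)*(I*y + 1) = I*y^4 + 6*I*y^3 - 6*I*y^2 + 6*I*y - 7*I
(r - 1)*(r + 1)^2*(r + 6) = r^4 + 7*r^3 + 5*r^2 - 7*r - 6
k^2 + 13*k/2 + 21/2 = (k + 3)*(k + 7/2)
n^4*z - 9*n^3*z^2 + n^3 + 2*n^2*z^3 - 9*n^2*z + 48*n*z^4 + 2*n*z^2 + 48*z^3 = (n - 8*z)*(n - 3*z)*(n + 2*z)*(n*z + 1)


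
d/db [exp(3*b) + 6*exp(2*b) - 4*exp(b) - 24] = (3*exp(2*b) + 12*exp(b) - 4)*exp(b)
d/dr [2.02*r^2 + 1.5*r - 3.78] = 4.04*r + 1.5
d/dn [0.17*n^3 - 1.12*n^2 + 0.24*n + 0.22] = 0.51*n^2 - 2.24*n + 0.24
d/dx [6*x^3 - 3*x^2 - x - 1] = 18*x^2 - 6*x - 1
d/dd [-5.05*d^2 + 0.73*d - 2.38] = 0.73 - 10.1*d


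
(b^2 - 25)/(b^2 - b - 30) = (b - 5)/(b - 6)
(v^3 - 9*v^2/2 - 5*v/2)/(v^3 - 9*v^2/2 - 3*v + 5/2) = v*(2*v + 1)/(2*v^2 + v - 1)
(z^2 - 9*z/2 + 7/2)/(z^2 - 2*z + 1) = (z - 7/2)/(z - 1)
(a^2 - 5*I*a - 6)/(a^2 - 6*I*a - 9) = (a - 2*I)/(a - 3*I)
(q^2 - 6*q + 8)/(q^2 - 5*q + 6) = (q - 4)/(q - 3)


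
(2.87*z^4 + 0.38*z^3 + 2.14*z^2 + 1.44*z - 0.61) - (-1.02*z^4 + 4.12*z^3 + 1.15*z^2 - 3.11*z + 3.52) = 3.89*z^4 - 3.74*z^3 + 0.99*z^2 + 4.55*z - 4.13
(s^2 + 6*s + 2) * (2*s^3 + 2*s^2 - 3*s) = 2*s^5 + 14*s^4 + 13*s^3 - 14*s^2 - 6*s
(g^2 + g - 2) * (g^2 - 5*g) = g^4 - 4*g^3 - 7*g^2 + 10*g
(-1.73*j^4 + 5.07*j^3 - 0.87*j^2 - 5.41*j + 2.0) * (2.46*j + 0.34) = -4.2558*j^5 + 11.884*j^4 - 0.4164*j^3 - 13.6044*j^2 + 3.0806*j + 0.68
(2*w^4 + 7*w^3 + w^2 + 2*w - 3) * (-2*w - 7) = -4*w^5 - 28*w^4 - 51*w^3 - 11*w^2 - 8*w + 21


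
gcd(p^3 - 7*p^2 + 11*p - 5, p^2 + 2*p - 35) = p - 5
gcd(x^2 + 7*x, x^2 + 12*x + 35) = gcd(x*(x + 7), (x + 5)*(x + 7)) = x + 7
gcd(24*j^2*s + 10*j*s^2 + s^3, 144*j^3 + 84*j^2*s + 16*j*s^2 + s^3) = 24*j^2 + 10*j*s + s^2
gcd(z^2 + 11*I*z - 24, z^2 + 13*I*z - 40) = z + 8*I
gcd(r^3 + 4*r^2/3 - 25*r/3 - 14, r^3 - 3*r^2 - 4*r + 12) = r^2 - r - 6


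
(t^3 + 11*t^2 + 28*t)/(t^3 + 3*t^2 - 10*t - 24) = t*(t + 7)/(t^2 - t - 6)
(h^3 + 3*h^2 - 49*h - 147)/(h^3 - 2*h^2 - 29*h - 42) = (h + 7)/(h + 2)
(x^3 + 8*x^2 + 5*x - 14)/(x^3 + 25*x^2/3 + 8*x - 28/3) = 3*(x - 1)/(3*x - 2)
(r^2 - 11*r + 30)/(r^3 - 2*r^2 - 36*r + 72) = (r - 5)/(r^2 + 4*r - 12)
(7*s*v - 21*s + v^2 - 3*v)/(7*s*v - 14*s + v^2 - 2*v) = (v - 3)/(v - 2)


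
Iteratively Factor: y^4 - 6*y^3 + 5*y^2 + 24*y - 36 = (y - 3)*(y^3 - 3*y^2 - 4*y + 12) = (y - 3)^2*(y^2 - 4) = (y - 3)^2*(y + 2)*(y - 2)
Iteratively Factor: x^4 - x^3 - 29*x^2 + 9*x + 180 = (x - 3)*(x^3 + 2*x^2 - 23*x - 60) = (x - 5)*(x - 3)*(x^2 + 7*x + 12) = (x - 5)*(x - 3)*(x + 4)*(x + 3)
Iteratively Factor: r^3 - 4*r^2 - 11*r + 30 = (r - 5)*(r^2 + r - 6) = (r - 5)*(r + 3)*(r - 2)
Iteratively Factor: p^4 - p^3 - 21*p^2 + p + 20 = (p + 1)*(p^3 - 2*p^2 - 19*p + 20) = (p + 1)*(p + 4)*(p^2 - 6*p + 5) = (p - 5)*(p + 1)*(p + 4)*(p - 1)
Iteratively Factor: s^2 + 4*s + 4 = (s + 2)*(s + 2)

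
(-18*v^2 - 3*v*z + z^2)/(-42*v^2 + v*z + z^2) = (3*v + z)/(7*v + z)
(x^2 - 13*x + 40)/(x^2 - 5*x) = (x - 8)/x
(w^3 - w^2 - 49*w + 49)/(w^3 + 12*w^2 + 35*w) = (w^2 - 8*w + 7)/(w*(w + 5))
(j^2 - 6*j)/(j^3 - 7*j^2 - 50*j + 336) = j/(j^2 - j - 56)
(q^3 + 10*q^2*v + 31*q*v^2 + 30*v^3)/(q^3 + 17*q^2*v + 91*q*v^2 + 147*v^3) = (q^2 + 7*q*v + 10*v^2)/(q^2 + 14*q*v + 49*v^2)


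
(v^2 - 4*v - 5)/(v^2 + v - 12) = (v^2 - 4*v - 5)/(v^2 + v - 12)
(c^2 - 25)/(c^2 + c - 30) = (c + 5)/(c + 6)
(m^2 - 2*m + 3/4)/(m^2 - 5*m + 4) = (m^2 - 2*m + 3/4)/(m^2 - 5*m + 4)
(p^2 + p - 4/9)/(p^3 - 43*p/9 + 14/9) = (3*p + 4)/(3*p^2 + p - 14)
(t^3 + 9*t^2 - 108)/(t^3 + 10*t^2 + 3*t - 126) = (t + 6)/(t + 7)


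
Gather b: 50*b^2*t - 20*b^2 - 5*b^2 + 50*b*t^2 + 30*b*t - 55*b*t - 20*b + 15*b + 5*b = b^2*(50*t - 25) + b*(50*t^2 - 25*t)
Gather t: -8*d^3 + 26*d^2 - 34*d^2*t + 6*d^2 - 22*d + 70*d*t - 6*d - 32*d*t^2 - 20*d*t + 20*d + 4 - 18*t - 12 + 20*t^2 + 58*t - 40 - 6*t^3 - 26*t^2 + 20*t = -8*d^3 + 32*d^2 - 8*d - 6*t^3 + t^2*(-32*d - 6) + t*(-34*d^2 + 50*d + 60) - 48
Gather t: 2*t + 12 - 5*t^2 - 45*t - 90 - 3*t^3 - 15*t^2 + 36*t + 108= -3*t^3 - 20*t^2 - 7*t + 30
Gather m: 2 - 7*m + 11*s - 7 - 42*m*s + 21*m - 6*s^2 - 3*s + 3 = m*(14 - 42*s) - 6*s^2 + 8*s - 2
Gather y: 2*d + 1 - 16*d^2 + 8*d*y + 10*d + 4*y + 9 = -16*d^2 + 12*d + y*(8*d + 4) + 10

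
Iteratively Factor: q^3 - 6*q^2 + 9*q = (q - 3)*(q^2 - 3*q) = (q - 3)^2*(q)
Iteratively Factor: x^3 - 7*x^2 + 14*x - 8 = (x - 4)*(x^2 - 3*x + 2) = (x - 4)*(x - 2)*(x - 1)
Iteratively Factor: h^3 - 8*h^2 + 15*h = (h)*(h^2 - 8*h + 15) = h*(h - 5)*(h - 3)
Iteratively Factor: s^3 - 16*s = (s - 4)*(s^2 + 4*s) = (s - 4)*(s + 4)*(s)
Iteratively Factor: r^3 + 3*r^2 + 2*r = (r + 1)*(r^2 + 2*r) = (r + 1)*(r + 2)*(r)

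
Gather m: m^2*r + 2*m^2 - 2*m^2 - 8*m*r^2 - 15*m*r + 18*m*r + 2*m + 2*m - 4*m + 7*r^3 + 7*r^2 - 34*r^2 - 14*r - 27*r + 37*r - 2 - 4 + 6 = m^2*r + m*(-8*r^2 + 3*r) + 7*r^3 - 27*r^2 - 4*r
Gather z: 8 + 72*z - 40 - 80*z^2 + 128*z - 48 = -80*z^2 + 200*z - 80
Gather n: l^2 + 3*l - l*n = l^2 - l*n + 3*l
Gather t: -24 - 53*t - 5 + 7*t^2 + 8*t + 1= 7*t^2 - 45*t - 28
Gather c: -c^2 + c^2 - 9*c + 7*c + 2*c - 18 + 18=0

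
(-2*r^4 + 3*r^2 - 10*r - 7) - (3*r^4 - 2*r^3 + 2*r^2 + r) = -5*r^4 + 2*r^3 + r^2 - 11*r - 7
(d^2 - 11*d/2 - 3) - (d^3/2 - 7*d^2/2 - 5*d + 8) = -d^3/2 + 9*d^2/2 - d/2 - 11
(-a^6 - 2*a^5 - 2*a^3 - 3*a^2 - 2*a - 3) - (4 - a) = -a^6 - 2*a^5 - 2*a^3 - 3*a^2 - a - 7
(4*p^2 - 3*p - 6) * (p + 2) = 4*p^3 + 5*p^2 - 12*p - 12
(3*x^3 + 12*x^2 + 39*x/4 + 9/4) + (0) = 3*x^3 + 12*x^2 + 39*x/4 + 9/4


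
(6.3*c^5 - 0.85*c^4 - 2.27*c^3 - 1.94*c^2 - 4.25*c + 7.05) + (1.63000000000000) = 6.3*c^5 - 0.85*c^4 - 2.27*c^3 - 1.94*c^2 - 4.25*c + 8.68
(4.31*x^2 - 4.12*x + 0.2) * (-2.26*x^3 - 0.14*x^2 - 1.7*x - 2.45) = -9.7406*x^5 + 8.7078*x^4 - 7.2022*x^3 - 3.5835*x^2 + 9.754*x - 0.49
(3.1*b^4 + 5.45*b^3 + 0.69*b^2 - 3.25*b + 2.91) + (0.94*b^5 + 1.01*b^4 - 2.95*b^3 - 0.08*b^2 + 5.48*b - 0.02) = 0.94*b^5 + 4.11*b^4 + 2.5*b^3 + 0.61*b^2 + 2.23*b + 2.89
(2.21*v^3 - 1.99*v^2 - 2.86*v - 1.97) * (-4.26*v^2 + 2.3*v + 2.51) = -9.4146*v^5 + 13.5604*v^4 + 13.1537*v^3 - 3.1807*v^2 - 11.7096*v - 4.9447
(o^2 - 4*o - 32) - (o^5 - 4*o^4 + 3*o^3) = -o^5 + 4*o^4 - 3*o^3 + o^2 - 4*o - 32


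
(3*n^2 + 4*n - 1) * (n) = 3*n^3 + 4*n^2 - n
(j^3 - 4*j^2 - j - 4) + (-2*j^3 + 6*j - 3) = -j^3 - 4*j^2 + 5*j - 7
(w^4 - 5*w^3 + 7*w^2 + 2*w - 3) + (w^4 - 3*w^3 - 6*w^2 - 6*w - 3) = 2*w^4 - 8*w^3 + w^2 - 4*w - 6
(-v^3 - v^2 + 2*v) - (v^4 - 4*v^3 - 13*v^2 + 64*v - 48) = -v^4 + 3*v^3 + 12*v^2 - 62*v + 48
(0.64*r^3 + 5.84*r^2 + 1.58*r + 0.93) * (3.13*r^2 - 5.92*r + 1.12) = 2.0032*r^5 + 14.4904*r^4 - 28.9106*r^3 + 0.0981000000000005*r^2 - 3.736*r + 1.0416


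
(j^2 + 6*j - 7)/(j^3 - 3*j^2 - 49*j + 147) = (j - 1)/(j^2 - 10*j + 21)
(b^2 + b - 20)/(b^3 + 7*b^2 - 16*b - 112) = (b + 5)/(b^2 + 11*b + 28)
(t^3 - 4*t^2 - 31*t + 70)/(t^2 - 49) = (t^2 + 3*t - 10)/(t + 7)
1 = 1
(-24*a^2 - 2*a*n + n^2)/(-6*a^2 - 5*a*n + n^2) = (4*a + n)/(a + n)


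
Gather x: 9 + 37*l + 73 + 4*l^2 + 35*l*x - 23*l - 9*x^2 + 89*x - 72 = 4*l^2 + 14*l - 9*x^2 + x*(35*l + 89) + 10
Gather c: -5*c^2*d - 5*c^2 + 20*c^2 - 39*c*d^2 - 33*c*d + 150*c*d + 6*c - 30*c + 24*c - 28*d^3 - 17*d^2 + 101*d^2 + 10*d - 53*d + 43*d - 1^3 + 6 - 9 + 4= c^2*(15 - 5*d) + c*(-39*d^2 + 117*d) - 28*d^3 + 84*d^2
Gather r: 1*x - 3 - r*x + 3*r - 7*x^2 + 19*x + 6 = r*(3 - x) - 7*x^2 + 20*x + 3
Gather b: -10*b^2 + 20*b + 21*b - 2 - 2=-10*b^2 + 41*b - 4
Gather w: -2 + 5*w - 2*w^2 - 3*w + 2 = -2*w^2 + 2*w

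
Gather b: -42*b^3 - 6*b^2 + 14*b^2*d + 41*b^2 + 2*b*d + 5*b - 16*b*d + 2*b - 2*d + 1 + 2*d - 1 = -42*b^3 + b^2*(14*d + 35) + b*(7 - 14*d)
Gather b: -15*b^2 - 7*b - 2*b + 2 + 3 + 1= -15*b^2 - 9*b + 6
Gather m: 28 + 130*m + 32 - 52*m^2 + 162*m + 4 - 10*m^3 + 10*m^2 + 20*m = -10*m^3 - 42*m^2 + 312*m + 64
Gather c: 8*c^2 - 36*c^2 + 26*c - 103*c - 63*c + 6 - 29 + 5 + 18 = -28*c^2 - 140*c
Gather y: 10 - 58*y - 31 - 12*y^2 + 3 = -12*y^2 - 58*y - 18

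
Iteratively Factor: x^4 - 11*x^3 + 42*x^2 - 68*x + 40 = (x - 5)*(x^3 - 6*x^2 + 12*x - 8) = (x - 5)*(x - 2)*(x^2 - 4*x + 4) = (x - 5)*(x - 2)^2*(x - 2)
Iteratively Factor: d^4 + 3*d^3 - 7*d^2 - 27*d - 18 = (d - 3)*(d^3 + 6*d^2 + 11*d + 6) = (d - 3)*(d + 1)*(d^2 + 5*d + 6) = (d - 3)*(d + 1)*(d + 2)*(d + 3)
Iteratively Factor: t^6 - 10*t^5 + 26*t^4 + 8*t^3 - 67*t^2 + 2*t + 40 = (t - 5)*(t^5 - 5*t^4 + t^3 + 13*t^2 - 2*t - 8) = (t - 5)*(t - 2)*(t^4 - 3*t^3 - 5*t^2 + 3*t + 4) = (t - 5)*(t - 2)*(t + 1)*(t^3 - 4*t^2 - t + 4) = (t - 5)*(t - 2)*(t - 1)*(t + 1)*(t^2 - 3*t - 4) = (t - 5)*(t - 2)*(t - 1)*(t + 1)^2*(t - 4)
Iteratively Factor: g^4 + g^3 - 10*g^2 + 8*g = (g + 4)*(g^3 - 3*g^2 + 2*g) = (g - 1)*(g + 4)*(g^2 - 2*g) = (g - 2)*(g - 1)*(g + 4)*(g)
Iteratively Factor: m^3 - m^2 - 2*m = (m)*(m^2 - m - 2) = m*(m + 1)*(m - 2)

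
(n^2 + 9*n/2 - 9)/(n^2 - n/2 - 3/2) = (n + 6)/(n + 1)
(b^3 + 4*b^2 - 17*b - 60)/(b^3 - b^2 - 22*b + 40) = (b + 3)/(b - 2)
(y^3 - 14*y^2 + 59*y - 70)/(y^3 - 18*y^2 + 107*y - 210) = (y - 2)/(y - 6)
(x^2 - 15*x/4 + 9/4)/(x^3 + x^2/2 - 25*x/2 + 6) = (4*x - 3)/(2*(2*x^2 + 7*x - 4))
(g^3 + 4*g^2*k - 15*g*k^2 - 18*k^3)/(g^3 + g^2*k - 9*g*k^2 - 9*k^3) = (g + 6*k)/(g + 3*k)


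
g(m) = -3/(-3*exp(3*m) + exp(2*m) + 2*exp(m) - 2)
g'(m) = -3*(9*exp(3*m) - 2*exp(2*m) - 2*exp(m))/(-3*exp(3*m) + exp(2*m) + 2*exp(m) - 2)^2 = (-27*exp(2*m) + 6*exp(m) + 6)*exp(m)/(3*exp(3*m) - exp(2*m) - 2*exp(m) + 2)^2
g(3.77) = 0.00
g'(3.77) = -0.00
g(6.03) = 0.00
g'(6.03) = -0.00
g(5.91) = 0.00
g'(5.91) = -0.00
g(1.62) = 0.01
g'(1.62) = -0.03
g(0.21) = 0.82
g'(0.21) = -2.57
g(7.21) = 0.00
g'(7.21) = -0.00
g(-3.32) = 1.56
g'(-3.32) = 0.06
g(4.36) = 0.00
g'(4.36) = -0.00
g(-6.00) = 1.50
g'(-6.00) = 0.00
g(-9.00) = 1.50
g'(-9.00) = 0.00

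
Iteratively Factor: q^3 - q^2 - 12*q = (q)*(q^2 - q - 12) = q*(q - 4)*(q + 3)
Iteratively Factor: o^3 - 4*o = (o + 2)*(o^2 - 2*o) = o*(o + 2)*(o - 2)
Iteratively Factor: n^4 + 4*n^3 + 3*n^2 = (n + 1)*(n^3 + 3*n^2) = n*(n + 1)*(n^2 + 3*n) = n^2*(n + 1)*(n + 3)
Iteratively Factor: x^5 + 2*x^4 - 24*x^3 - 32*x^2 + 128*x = (x + 4)*(x^4 - 2*x^3 - 16*x^2 + 32*x) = x*(x + 4)*(x^3 - 2*x^2 - 16*x + 32) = x*(x - 2)*(x + 4)*(x^2 - 16) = x*(x - 4)*(x - 2)*(x + 4)*(x + 4)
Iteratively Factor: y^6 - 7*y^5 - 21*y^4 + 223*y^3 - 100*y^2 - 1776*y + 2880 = (y - 3)*(y^5 - 4*y^4 - 33*y^3 + 124*y^2 + 272*y - 960) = (y - 5)*(y - 3)*(y^4 + y^3 - 28*y^2 - 16*y + 192) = (y - 5)*(y - 4)*(y - 3)*(y^3 + 5*y^2 - 8*y - 48) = (y - 5)*(y - 4)*(y - 3)*(y + 4)*(y^2 + y - 12) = (y - 5)*(y - 4)*(y - 3)^2*(y + 4)*(y + 4)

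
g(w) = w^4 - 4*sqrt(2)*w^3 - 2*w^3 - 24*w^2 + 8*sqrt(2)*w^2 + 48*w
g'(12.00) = 3347.77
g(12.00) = 6254.13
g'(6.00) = -67.18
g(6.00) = -526.59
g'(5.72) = -100.09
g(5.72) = -503.00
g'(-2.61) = -113.37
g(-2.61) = -29.16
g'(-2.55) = -102.99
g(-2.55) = -35.65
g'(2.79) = -114.72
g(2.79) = -70.53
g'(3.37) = -145.29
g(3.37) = -146.39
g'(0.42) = 33.59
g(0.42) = 17.39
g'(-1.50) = 20.88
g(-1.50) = -69.64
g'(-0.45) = 54.40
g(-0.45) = -23.43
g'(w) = 4*w^3 - 12*sqrt(2)*w^2 - 6*w^2 - 48*w + 16*sqrt(2)*w + 48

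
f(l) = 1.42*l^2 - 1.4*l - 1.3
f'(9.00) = 24.16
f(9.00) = 101.12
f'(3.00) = 7.12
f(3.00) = 7.28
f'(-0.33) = -2.34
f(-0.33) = -0.68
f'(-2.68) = -9.01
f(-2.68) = 12.65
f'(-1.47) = -5.57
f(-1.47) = 3.83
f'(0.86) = 1.04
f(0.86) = -1.45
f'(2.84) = 6.67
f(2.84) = 6.18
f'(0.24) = -0.72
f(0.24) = -1.55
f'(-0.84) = -3.79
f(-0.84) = 0.88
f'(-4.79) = -15.00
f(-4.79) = 37.99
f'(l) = 2.84*l - 1.4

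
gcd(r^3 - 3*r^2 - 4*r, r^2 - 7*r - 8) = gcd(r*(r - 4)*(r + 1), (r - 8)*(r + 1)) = r + 1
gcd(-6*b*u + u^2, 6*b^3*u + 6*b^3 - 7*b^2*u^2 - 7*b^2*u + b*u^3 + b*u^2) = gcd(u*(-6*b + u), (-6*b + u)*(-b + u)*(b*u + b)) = -6*b + u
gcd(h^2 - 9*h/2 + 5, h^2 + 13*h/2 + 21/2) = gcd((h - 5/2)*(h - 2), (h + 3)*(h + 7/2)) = 1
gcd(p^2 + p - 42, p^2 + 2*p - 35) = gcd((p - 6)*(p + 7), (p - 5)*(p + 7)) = p + 7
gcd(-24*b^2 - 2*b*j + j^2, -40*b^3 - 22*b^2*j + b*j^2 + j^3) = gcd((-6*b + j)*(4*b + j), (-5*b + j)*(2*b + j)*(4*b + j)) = 4*b + j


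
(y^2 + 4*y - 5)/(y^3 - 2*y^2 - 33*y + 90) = (y^2 + 4*y - 5)/(y^3 - 2*y^2 - 33*y + 90)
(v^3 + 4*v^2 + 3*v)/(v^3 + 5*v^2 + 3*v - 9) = v*(v + 1)/(v^2 + 2*v - 3)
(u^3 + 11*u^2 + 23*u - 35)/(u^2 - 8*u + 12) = (u^3 + 11*u^2 + 23*u - 35)/(u^2 - 8*u + 12)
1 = 1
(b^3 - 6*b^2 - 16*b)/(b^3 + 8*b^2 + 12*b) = (b - 8)/(b + 6)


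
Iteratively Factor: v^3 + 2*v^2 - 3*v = (v + 3)*(v^2 - v) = (v - 1)*(v + 3)*(v)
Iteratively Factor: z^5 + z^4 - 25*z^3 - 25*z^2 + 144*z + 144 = (z + 3)*(z^4 - 2*z^3 - 19*z^2 + 32*z + 48) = (z - 4)*(z + 3)*(z^3 + 2*z^2 - 11*z - 12) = (z - 4)*(z - 3)*(z + 3)*(z^2 + 5*z + 4) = (z - 4)*(z - 3)*(z + 1)*(z + 3)*(z + 4)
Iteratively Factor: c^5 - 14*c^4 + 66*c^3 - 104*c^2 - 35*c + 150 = (c + 1)*(c^4 - 15*c^3 + 81*c^2 - 185*c + 150) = (c - 2)*(c + 1)*(c^3 - 13*c^2 + 55*c - 75) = (c - 5)*(c - 2)*(c + 1)*(c^2 - 8*c + 15) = (c - 5)*(c - 3)*(c - 2)*(c + 1)*(c - 5)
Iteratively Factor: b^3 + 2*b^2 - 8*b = (b + 4)*(b^2 - 2*b) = b*(b + 4)*(b - 2)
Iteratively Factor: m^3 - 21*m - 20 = (m + 1)*(m^2 - m - 20) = (m - 5)*(m + 1)*(m + 4)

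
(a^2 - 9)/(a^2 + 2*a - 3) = (a - 3)/(a - 1)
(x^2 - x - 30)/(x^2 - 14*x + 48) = (x + 5)/(x - 8)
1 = 1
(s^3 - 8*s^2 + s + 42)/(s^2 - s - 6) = s - 7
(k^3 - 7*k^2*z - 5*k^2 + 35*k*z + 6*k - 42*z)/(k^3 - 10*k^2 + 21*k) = (k^2 - 7*k*z - 2*k + 14*z)/(k*(k - 7))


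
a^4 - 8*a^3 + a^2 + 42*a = a*(a - 7)*(a - 3)*(a + 2)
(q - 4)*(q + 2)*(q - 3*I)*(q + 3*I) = q^4 - 2*q^3 + q^2 - 18*q - 72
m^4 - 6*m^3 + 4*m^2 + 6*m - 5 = (m - 5)*(m - 1)^2*(m + 1)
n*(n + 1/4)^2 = n^3 + n^2/2 + n/16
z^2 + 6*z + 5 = (z + 1)*(z + 5)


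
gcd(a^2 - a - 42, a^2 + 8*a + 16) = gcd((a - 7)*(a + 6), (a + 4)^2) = 1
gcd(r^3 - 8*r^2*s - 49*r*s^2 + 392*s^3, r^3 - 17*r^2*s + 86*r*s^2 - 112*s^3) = r^2 - 15*r*s + 56*s^2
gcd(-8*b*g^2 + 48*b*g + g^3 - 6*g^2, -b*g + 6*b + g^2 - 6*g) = g - 6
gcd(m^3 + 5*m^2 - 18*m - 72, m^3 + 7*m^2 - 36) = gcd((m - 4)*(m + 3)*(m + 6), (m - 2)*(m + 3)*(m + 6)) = m^2 + 9*m + 18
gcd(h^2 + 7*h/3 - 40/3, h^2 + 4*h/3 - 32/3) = h - 8/3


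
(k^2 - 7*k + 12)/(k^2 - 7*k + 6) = (k^2 - 7*k + 12)/(k^2 - 7*k + 6)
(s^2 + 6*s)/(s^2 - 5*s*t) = (s + 6)/(s - 5*t)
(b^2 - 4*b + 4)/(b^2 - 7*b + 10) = (b - 2)/(b - 5)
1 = 1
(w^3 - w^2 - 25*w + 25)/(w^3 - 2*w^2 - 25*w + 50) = (w - 1)/(w - 2)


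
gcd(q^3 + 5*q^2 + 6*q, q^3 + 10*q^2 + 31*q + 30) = q^2 + 5*q + 6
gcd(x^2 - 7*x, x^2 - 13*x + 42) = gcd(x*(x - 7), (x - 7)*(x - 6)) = x - 7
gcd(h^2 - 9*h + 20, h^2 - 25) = h - 5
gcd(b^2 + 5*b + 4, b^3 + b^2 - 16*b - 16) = b^2 + 5*b + 4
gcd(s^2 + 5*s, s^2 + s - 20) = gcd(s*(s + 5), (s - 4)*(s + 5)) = s + 5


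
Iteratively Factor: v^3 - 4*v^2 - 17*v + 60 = (v - 3)*(v^2 - v - 20) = (v - 5)*(v - 3)*(v + 4)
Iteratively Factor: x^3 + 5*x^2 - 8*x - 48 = (x + 4)*(x^2 + x - 12) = (x + 4)^2*(x - 3)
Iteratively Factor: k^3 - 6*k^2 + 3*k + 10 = (k + 1)*(k^2 - 7*k + 10) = (k - 2)*(k + 1)*(k - 5)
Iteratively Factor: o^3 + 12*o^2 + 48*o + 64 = (o + 4)*(o^2 + 8*o + 16) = (o + 4)^2*(o + 4)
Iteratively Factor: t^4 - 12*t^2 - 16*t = (t - 4)*(t^3 + 4*t^2 + 4*t) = (t - 4)*(t + 2)*(t^2 + 2*t) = t*(t - 4)*(t + 2)*(t + 2)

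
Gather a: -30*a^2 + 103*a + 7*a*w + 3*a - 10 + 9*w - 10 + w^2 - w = -30*a^2 + a*(7*w + 106) + w^2 + 8*w - 20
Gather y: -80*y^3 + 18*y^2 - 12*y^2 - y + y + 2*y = -80*y^3 + 6*y^2 + 2*y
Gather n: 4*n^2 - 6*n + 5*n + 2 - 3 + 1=4*n^2 - n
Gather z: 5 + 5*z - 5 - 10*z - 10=-5*z - 10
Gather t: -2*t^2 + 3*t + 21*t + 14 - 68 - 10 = -2*t^2 + 24*t - 64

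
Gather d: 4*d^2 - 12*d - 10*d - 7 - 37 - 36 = 4*d^2 - 22*d - 80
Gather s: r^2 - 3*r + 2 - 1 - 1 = r^2 - 3*r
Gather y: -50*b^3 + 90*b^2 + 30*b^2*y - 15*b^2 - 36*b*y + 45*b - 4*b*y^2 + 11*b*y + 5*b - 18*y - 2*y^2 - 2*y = -50*b^3 + 75*b^2 + 50*b + y^2*(-4*b - 2) + y*(30*b^2 - 25*b - 20)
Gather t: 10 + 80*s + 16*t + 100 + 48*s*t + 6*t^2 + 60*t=80*s + 6*t^2 + t*(48*s + 76) + 110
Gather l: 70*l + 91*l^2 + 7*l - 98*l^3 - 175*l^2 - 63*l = -98*l^3 - 84*l^2 + 14*l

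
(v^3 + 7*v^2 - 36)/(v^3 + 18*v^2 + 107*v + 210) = (v^2 + v - 6)/(v^2 + 12*v + 35)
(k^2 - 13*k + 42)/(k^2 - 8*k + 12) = (k - 7)/(k - 2)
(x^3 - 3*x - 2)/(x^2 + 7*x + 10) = (x^3 - 3*x - 2)/(x^2 + 7*x + 10)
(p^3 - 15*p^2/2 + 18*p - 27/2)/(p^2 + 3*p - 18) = (2*p^2 - 9*p + 9)/(2*(p + 6))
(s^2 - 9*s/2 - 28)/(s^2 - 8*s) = (s + 7/2)/s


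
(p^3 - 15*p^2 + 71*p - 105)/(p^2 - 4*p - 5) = (p^2 - 10*p + 21)/(p + 1)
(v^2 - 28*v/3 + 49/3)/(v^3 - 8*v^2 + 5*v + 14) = (v - 7/3)/(v^2 - v - 2)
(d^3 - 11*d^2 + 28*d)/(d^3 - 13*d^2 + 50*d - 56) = d/(d - 2)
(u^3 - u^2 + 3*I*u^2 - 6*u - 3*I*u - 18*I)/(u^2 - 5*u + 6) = (u^2 + u*(2 + 3*I) + 6*I)/(u - 2)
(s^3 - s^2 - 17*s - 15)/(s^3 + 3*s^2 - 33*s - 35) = (s + 3)/(s + 7)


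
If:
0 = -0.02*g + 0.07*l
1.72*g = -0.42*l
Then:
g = 0.00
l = 0.00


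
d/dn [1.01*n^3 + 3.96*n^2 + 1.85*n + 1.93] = 3.03*n^2 + 7.92*n + 1.85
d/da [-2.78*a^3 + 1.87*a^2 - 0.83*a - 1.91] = -8.34*a^2 + 3.74*a - 0.83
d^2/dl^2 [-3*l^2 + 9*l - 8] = -6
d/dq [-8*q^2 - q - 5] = -16*q - 1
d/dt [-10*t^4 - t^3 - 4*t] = -40*t^3 - 3*t^2 - 4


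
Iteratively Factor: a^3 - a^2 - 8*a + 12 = (a - 2)*(a^2 + a - 6) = (a - 2)^2*(a + 3)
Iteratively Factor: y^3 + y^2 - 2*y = (y + 2)*(y^2 - y) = y*(y + 2)*(y - 1)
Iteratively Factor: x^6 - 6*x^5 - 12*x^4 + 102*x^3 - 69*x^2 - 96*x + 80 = (x - 1)*(x^5 - 5*x^4 - 17*x^3 + 85*x^2 + 16*x - 80) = (x - 5)*(x - 1)*(x^4 - 17*x^2 + 16) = (x - 5)*(x - 4)*(x - 1)*(x^3 + 4*x^2 - x - 4) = (x - 5)*(x - 4)*(x - 1)*(x + 1)*(x^2 + 3*x - 4) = (x - 5)*(x - 4)*(x - 1)^2*(x + 1)*(x + 4)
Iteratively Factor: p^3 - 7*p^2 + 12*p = (p - 3)*(p^2 - 4*p) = p*(p - 3)*(p - 4)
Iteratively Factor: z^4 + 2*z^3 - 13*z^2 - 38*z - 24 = (z - 4)*(z^3 + 6*z^2 + 11*z + 6) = (z - 4)*(z + 1)*(z^2 + 5*z + 6) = (z - 4)*(z + 1)*(z + 3)*(z + 2)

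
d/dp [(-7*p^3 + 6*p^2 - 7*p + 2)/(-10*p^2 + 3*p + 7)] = (70*p^4 - 42*p^3 - 199*p^2 + 124*p - 55)/(100*p^4 - 60*p^3 - 131*p^2 + 42*p + 49)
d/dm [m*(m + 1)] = 2*m + 1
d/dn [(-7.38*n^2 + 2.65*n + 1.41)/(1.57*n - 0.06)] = (-11.5866*n^2 + 0.8856*n - 2.3727)/(2.4649*n^2 - 0.1884*n + 0.0036)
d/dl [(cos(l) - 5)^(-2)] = 2*sin(l)/(cos(l) - 5)^3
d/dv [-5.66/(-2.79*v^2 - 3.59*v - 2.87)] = (-31.5828*v - 20.3194)/(2.79*v^2 + 3.59*v + 2.87)^2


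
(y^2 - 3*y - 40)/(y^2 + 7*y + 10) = (y - 8)/(y + 2)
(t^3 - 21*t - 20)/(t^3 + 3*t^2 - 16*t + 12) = (t^3 - 21*t - 20)/(t^3 + 3*t^2 - 16*t + 12)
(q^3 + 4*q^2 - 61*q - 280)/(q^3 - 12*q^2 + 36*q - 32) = (q^2 + 12*q + 35)/(q^2 - 4*q + 4)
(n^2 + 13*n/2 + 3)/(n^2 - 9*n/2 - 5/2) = (n + 6)/(n - 5)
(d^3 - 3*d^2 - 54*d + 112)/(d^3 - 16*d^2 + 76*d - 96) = (d + 7)/(d - 6)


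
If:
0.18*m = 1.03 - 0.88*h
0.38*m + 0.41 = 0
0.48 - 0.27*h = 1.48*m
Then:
No Solution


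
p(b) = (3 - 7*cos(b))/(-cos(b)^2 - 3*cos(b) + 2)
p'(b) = (3 - 7*cos(b))*(-2*sin(b)*cos(b) - 3*sin(b))/(-cos(b)^2 - 3*cos(b) + 2)^2 + 7*sin(b)/(-cos(b)^2 - 3*cos(b) + 2) = (7*cos(b)^2 - 6*cos(b) + 5)*sin(b)/(cos(b)^2 + 3*cos(b) - 2)^2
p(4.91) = 1.18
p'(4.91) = -2.13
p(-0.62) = 2.44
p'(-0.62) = -2.27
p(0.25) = 2.05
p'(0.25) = 0.42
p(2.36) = 2.20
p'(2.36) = 0.69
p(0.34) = 2.10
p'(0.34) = 0.63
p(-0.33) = 2.09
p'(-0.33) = -0.60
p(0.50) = 2.24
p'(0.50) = 1.25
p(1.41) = 1.26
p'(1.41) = 1.87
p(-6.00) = 2.06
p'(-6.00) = 0.49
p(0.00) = 2.00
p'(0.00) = 0.00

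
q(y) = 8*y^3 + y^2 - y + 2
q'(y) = 24*y^2 + 2*y - 1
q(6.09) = 1839.93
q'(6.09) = 901.29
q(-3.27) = -263.76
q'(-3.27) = 249.09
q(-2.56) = -123.10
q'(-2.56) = 151.17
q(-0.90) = -2.12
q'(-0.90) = 16.64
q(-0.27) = 2.19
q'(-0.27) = 0.21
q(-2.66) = -138.83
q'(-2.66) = 163.49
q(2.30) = 102.33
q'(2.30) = 130.56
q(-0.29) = 2.18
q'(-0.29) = 0.44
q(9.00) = 5906.00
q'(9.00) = 1961.00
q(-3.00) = -202.00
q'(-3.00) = 209.00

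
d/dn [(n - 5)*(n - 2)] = 2*n - 7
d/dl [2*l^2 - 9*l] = 4*l - 9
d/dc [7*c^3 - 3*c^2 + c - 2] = 21*c^2 - 6*c + 1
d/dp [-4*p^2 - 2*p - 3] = -8*p - 2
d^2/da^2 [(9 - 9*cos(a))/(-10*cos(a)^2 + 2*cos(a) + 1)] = 9*(225*(1 - cos(2*a))^2*cos(a) - 95*(1 - cos(2*a))^2 - 287*cos(a) - 103*cos(2*a) + 180*cos(3*a) - 50*cos(5*a) + 309)/(2*cos(a) - 5*cos(2*a) - 4)^3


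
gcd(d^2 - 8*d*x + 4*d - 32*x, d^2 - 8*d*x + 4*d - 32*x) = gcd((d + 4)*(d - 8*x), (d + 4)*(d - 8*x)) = -d^2 + 8*d*x - 4*d + 32*x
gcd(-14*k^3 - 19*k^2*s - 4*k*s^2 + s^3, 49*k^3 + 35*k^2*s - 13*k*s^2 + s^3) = -7*k^2 - 6*k*s + s^2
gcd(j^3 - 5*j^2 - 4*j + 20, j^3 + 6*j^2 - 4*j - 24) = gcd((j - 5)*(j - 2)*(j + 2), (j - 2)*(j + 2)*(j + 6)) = j^2 - 4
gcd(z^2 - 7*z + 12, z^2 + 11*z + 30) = 1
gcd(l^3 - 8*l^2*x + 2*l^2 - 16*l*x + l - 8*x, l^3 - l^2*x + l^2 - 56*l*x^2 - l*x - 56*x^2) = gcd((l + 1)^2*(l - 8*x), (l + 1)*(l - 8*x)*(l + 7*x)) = -l^2 + 8*l*x - l + 8*x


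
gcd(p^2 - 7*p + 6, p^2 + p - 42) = p - 6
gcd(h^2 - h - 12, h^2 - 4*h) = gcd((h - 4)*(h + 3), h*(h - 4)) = h - 4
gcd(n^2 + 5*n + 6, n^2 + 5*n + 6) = n^2 + 5*n + 6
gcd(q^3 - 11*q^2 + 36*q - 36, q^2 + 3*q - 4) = 1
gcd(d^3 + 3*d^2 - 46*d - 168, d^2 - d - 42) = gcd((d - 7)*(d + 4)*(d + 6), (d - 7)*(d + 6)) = d^2 - d - 42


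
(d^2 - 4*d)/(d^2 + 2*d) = (d - 4)/(d + 2)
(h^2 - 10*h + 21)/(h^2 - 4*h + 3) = (h - 7)/(h - 1)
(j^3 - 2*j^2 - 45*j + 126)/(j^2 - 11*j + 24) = (j^2 + j - 42)/(j - 8)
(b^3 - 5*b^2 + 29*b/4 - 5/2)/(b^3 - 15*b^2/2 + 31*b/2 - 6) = (b^2 - 9*b/2 + 5)/(b^2 - 7*b + 12)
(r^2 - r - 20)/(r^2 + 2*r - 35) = (r + 4)/(r + 7)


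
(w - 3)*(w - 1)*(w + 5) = w^3 + w^2 - 17*w + 15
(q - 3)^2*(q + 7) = q^3 + q^2 - 33*q + 63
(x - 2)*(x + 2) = x^2 - 4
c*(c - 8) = c^2 - 8*c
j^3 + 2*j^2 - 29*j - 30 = (j - 5)*(j + 1)*(j + 6)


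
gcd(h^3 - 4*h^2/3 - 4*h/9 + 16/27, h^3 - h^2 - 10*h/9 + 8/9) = h^2 - 2*h + 8/9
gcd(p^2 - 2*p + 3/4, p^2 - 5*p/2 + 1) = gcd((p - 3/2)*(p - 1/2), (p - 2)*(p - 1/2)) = p - 1/2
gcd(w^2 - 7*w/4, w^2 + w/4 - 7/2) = w - 7/4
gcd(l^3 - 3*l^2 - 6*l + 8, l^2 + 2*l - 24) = l - 4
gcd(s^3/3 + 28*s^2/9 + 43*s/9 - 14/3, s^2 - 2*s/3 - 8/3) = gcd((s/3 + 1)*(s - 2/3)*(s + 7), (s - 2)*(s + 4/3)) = 1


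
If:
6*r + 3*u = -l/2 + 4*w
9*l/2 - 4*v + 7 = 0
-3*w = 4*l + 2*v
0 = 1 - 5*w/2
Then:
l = -94/125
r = 247/750 - u/2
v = 113/125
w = 2/5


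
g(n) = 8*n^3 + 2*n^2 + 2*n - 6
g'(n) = 24*n^2 + 4*n + 2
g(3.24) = 293.57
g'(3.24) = 266.90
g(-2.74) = -161.03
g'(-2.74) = 171.22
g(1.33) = 19.02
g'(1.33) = 49.77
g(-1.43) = -28.16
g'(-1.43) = 45.36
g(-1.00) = -14.00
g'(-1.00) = 22.00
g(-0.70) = -9.16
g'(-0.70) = 10.96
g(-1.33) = -23.94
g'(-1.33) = 39.13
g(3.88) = 499.16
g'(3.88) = 378.83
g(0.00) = -6.00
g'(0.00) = 2.00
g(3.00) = 234.00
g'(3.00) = 230.00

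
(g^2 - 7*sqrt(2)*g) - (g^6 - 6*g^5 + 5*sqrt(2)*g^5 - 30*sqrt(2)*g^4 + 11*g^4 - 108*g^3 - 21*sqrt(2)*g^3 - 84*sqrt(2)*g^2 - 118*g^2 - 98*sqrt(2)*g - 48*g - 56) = -g^6 - 5*sqrt(2)*g^5 + 6*g^5 - 11*g^4 + 30*sqrt(2)*g^4 + 21*sqrt(2)*g^3 + 108*g^3 + 84*sqrt(2)*g^2 + 119*g^2 + 48*g + 91*sqrt(2)*g + 56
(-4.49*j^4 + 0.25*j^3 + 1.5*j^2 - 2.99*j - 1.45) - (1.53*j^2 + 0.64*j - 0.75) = -4.49*j^4 + 0.25*j^3 - 0.03*j^2 - 3.63*j - 0.7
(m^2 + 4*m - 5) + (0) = m^2 + 4*m - 5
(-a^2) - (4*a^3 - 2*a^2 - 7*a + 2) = -4*a^3 + a^2 + 7*a - 2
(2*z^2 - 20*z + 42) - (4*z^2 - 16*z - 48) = -2*z^2 - 4*z + 90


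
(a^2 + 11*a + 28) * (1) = a^2 + 11*a + 28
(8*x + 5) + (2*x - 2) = 10*x + 3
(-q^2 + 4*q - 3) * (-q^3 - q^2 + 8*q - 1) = q^5 - 3*q^4 - 9*q^3 + 36*q^2 - 28*q + 3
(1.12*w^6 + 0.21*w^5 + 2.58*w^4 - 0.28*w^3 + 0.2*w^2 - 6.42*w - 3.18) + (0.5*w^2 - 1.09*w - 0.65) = 1.12*w^6 + 0.21*w^5 + 2.58*w^4 - 0.28*w^3 + 0.7*w^2 - 7.51*w - 3.83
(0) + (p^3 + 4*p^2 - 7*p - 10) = p^3 + 4*p^2 - 7*p - 10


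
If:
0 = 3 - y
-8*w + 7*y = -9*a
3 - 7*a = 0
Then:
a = 3/7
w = 87/28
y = 3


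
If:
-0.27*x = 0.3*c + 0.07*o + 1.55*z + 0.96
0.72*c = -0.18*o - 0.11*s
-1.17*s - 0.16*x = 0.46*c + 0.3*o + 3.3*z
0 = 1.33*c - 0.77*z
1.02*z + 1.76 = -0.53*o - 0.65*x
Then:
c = -0.11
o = -0.13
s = 0.93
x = -2.31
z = -0.19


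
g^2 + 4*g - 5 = (g - 1)*(g + 5)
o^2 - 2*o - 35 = (o - 7)*(o + 5)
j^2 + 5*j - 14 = (j - 2)*(j + 7)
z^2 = z^2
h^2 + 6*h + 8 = (h + 2)*(h + 4)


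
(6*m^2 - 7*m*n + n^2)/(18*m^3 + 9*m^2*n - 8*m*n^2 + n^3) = (m - n)/(3*m^2 + 2*m*n - n^2)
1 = 1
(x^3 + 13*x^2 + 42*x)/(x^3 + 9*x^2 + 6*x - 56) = x*(x + 6)/(x^2 + 2*x - 8)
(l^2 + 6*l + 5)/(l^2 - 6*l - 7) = (l + 5)/(l - 7)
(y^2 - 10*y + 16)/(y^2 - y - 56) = (y - 2)/(y + 7)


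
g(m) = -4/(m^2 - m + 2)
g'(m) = -4*(1 - 2*m)/(m^2 - m + 2)^2 = 4*(2*m - 1)/(m^2 - m + 2)^2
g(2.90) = -0.53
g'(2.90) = 0.34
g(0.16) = -2.14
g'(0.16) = -0.78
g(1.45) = -1.51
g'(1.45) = 1.08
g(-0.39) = -1.57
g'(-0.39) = -1.10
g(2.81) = -0.56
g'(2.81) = 0.37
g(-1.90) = -0.53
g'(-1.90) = -0.34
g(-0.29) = -1.68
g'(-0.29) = -1.12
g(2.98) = -0.51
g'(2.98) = 0.32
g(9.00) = -0.05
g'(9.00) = 0.01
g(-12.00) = -0.03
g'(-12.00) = 0.00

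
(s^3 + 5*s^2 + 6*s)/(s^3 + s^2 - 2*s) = (s + 3)/(s - 1)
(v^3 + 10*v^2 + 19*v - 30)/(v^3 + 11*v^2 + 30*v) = (v - 1)/v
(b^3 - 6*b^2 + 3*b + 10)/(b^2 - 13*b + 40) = (b^2 - b - 2)/(b - 8)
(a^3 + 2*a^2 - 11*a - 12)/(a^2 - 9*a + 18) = (a^2 + 5*a + 4)/(a - 6)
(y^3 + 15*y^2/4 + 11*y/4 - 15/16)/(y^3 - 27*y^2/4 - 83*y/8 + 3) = (y + 5/2)/(y - 8)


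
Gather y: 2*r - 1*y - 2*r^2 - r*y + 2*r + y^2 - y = -2*r^2 + 4*r + y^2 + y*(-r - 2)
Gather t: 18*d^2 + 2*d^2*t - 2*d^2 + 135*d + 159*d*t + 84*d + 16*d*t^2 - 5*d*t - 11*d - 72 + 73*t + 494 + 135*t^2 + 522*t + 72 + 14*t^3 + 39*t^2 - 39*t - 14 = 16*d^2 + 208*d + 14*t^3 + t^2*(16*d + 174) + t*(2*d^2 + 154*d + 556) + 480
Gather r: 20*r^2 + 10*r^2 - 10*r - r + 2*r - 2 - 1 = 30*r^2 - 9*r - 3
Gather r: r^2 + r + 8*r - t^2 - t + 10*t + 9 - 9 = r^2 + 9*r - t^2 + 9*t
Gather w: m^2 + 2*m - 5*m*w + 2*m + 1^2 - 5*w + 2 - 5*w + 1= m^2 + 4*m + w*(-5*m - 10) + 4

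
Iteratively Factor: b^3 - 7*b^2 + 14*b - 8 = (b - 2)*(b^2 - 5*b + 4) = (b - 4)*(b - 2)*(b - 1)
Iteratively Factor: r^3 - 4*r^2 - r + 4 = (r + 1)*(r^2 - 5*r + 4) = (r - 4)*(r + 1)*(r - 1)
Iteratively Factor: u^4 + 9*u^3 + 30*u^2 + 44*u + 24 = (u + 2)*(u^3 + 7*u^2 + 16*u + 12) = (u + 2)^2*(u^2 + 5*u + 6) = (u + 2)^3*(u + 3)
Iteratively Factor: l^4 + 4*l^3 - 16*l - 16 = (l + 2)*(l^3 + 2*l^2 - 4*l - 8) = (l + 2)^2*(l^2 - 4) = (l + 2)^3*(l - 2)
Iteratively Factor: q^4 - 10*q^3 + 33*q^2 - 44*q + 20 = (q - 5)*(q^3 - 5*q^2 + 8*q - 4) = (q - 5)*(q - 1)*(q^2 - 4*q + 4) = (q - 5)*(q - 2)*(q - 1)*(q - 2)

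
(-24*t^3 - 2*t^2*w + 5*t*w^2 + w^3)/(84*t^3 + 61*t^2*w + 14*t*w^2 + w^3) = (-2*t + w)/(7*t + w)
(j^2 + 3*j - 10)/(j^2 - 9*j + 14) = (j + 5)/(j - 7)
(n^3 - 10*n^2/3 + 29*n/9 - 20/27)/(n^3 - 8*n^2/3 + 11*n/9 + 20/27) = (3*n - 1)/(3*n + 1)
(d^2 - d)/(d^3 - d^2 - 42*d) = (1 - d)/(-d^2 + d + 42)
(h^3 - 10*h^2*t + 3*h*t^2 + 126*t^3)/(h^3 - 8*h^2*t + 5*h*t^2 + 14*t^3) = (-h^2 + 3*h*t + 18*t^2)/(-h^2 + h*t + 2*t^2)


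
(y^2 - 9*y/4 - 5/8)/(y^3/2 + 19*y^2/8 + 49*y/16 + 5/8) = 2*(2*y - 5)/(2*y^2 + 9*y + 10)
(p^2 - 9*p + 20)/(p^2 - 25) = (p - 4)/(p + 5)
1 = 1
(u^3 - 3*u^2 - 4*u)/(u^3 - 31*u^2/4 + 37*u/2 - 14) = 4*u*(u + 1)/(4*u^2 - 15*u + 14)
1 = 1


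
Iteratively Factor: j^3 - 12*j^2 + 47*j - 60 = (j - 4)*(j^2 - 8*j + 15) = (j - 5)*(j - 4)*(j - 3)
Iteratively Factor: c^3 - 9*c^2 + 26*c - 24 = (c - 3)*(c^2 - 6*c + 8) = (c - 4)*(c - 3)*(c - 2)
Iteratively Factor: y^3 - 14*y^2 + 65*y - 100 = (y - 4)*(y^2 - 10*y + 25) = (y - 5)*(y - 4)*(y - 5)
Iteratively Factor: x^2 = (x)*(x)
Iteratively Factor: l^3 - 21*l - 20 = (l - 5)*(l^2 + 5*l + 4) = (l - 5)*(l + 1)*(l + 4)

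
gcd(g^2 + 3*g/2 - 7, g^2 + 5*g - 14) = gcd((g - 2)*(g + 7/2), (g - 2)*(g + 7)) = g - 2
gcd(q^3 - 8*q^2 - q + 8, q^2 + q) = q + 1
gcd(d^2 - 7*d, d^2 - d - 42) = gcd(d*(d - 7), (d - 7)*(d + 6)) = d - 7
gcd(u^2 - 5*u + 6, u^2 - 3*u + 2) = u - 2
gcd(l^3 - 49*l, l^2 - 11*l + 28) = l - 7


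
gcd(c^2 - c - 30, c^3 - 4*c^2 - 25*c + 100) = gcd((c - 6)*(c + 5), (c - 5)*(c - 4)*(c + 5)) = c + 5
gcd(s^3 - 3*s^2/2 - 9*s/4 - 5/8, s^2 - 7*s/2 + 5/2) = s - 5/2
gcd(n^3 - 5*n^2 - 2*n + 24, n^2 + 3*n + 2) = n + 2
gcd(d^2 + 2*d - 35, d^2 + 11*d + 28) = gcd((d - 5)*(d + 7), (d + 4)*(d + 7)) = d + 7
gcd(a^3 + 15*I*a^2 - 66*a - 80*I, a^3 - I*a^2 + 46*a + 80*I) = a^2 + 7*I*a - 10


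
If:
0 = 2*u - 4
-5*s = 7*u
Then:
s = -14/5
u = 2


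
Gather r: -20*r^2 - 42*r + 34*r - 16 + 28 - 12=-20*r^2 - 8*r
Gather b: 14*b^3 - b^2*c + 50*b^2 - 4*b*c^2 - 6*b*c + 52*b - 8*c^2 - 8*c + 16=14*b^3 + b^2*(50 - c) + b*(-4*c^2 - 6*c + 52) - 8*c^2 - 8*c + 16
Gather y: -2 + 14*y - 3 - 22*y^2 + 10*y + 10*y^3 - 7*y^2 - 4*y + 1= 10*y^3 - 29*y^2 + 20*y - 4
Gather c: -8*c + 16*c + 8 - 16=8*c - 8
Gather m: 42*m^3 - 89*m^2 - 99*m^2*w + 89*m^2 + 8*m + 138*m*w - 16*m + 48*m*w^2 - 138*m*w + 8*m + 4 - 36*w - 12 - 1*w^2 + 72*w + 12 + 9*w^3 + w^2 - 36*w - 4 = 42*m^3 - 99*m^2*w + 48*m*w^2 + 9*w^3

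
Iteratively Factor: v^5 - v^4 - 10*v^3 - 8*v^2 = (v)*(v^4 - v^3 - 10*v^2 - 8*v) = v*(v - 4)*(v^3 + 3*v^2 + 2*v) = v*(v - 4)*(v + 2)*(v^2 + v) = v*(v - 4)*(v + 1)*(v + 2)*(v)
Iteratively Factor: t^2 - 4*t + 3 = (t - 1)*(t - 3)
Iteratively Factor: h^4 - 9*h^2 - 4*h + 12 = (h - 1)*(h^3 + h^2 - 8*h - 12) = (h - 1)*(h + 2)*(h^2 - h - 6) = (h - 1)*(h + 2)^2*(h - 3)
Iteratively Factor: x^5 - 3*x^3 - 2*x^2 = (x + 1)*(x^4 - x^3 - 2*x^2) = (x + 1)^2*(x^3 - 2*x^2) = (x - 2)*(x + 1)^2*(x^2) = x*(x - 2)*(x + 1)^2*(x)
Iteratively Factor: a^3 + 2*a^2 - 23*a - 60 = (a - 5)*(a^2 + 7*a + 12) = (a - 5)*(a + 4)*(a + 3)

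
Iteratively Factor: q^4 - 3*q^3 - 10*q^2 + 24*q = (q - 4)*(q^3 + q^2 - 6*q) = q*(q - 4)*(q^2 + q - 6) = q*(q - 4)*(q + 3)*(q - 2)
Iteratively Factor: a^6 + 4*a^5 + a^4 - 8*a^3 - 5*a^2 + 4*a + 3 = (a + 3)*(a^5 + a^4 - 2*a^3 - 2*a^2 + a + 1) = (a + 1)*(a + 3)*(a^4 - 2*a^2 + 1) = (a + 1)^2*(a + 3)*(a^3 - a^2 - a + 1) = (a - 1)*(a + 1)^2*(a + 3)*(a^2 - 1) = (a - 1)^2*(a + 1)^2*(a + 3)*(a + 1)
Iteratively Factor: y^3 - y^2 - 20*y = (y + 4)*(y^2 - 5*y) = (y - 5)*(y + 4)*(y)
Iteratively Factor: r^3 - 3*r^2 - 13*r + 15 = (r - 5)*(r^2 + 2*r - 3) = (r - 5)*(r - 1)*(r + 3)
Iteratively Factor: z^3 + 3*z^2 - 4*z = (z + 4)*(z^2 - z) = (z - 1)*(z + 4)*(z)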